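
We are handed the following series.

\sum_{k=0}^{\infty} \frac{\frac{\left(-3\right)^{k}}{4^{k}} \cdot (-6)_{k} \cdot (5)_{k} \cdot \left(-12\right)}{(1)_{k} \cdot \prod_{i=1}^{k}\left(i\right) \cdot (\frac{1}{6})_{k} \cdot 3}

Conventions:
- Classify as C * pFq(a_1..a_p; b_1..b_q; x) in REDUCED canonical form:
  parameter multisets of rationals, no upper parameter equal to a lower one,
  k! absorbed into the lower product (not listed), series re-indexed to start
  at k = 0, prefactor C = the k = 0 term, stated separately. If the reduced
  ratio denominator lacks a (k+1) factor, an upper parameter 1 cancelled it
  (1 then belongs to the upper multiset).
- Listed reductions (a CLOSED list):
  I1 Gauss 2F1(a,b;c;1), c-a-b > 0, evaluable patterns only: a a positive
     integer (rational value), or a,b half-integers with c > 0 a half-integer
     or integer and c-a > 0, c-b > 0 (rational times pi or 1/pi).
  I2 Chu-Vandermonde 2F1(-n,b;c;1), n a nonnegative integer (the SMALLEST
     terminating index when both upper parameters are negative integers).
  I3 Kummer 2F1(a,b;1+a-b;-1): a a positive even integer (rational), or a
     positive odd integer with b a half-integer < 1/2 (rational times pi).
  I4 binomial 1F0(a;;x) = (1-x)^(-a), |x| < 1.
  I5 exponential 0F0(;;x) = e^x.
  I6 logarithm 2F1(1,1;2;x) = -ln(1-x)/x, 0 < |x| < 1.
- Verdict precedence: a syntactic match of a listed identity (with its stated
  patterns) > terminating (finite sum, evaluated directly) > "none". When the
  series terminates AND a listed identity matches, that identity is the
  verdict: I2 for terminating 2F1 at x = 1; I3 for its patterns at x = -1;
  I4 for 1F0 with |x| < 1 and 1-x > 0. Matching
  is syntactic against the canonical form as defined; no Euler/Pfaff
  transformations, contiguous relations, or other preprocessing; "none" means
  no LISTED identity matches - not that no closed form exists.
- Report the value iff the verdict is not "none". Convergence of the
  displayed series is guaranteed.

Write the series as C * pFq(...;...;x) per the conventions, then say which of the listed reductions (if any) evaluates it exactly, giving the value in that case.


Reduced: x = -\frac{3}{4}, 2F2, upper = {-6, 5}, lower = {\frac{1}{6}, 1}, C = -4. Verdict: terminating - no listed pattern fits, but -6 in the upper list cuts the series at k = 6; direct evaluation. Value: -\frac{75915707369}{10719800}.

Key step: from the first term -4: the constant factors (prefactor -4) combine into one prefactor.
Step ratio: r(k) = -\frac{3}{4} * (k-6) (k+5) / [(k+\frac{1}{6}) (k+1) (k+1)] ; factor over Q: parameters, x = -\frac{3}{4}, and C = -4.


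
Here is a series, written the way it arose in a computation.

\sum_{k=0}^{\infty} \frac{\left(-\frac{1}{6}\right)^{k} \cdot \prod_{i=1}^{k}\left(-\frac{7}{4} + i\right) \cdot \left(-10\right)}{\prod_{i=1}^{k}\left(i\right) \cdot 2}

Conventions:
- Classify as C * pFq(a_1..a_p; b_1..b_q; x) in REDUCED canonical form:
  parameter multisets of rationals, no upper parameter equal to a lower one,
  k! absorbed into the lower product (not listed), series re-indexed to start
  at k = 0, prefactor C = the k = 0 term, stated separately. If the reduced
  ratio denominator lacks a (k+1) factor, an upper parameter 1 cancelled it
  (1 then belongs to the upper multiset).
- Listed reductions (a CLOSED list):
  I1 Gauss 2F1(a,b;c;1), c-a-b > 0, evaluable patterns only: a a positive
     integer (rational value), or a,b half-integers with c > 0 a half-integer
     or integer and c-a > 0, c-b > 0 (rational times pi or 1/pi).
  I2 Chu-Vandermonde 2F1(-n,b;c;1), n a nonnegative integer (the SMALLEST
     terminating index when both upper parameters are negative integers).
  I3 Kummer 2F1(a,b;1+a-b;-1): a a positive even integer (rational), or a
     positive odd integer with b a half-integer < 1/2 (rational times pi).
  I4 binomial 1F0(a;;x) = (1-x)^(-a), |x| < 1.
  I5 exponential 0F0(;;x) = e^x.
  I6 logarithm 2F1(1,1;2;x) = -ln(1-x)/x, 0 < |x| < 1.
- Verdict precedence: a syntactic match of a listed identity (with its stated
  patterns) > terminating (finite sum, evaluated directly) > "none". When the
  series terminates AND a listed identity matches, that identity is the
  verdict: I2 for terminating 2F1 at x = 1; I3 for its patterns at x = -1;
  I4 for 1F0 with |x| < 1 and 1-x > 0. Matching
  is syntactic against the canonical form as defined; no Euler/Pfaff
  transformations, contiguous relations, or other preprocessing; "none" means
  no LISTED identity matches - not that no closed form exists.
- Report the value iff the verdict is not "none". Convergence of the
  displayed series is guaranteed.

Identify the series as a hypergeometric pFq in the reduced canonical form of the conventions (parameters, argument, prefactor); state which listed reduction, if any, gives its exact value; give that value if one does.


Structural cue: t_0 = -5 here, and the product of the first k integers (C = -5) is k!.
Adjacent-term ratio: r(k) = -\frac{1}{6} * (k-\frac{3}{4}) / [(k+1)] - poly over poly, x = -\frac{1}{6} from leading terms; C = -5 at k = 0.

Prefactor -5, argument -\frac{1}{6}: 1F0 with upper {-\frac{3}{4}} over lower {-}. Verdict: the binomial series (I4) matches (the 1F0 binomial series: exponent 3/4, x = -\frac{1}{6}). Hence: \left(-5\right) \cdot \left(\frac{7}{6}\right)^{\frac{3}{4}}.


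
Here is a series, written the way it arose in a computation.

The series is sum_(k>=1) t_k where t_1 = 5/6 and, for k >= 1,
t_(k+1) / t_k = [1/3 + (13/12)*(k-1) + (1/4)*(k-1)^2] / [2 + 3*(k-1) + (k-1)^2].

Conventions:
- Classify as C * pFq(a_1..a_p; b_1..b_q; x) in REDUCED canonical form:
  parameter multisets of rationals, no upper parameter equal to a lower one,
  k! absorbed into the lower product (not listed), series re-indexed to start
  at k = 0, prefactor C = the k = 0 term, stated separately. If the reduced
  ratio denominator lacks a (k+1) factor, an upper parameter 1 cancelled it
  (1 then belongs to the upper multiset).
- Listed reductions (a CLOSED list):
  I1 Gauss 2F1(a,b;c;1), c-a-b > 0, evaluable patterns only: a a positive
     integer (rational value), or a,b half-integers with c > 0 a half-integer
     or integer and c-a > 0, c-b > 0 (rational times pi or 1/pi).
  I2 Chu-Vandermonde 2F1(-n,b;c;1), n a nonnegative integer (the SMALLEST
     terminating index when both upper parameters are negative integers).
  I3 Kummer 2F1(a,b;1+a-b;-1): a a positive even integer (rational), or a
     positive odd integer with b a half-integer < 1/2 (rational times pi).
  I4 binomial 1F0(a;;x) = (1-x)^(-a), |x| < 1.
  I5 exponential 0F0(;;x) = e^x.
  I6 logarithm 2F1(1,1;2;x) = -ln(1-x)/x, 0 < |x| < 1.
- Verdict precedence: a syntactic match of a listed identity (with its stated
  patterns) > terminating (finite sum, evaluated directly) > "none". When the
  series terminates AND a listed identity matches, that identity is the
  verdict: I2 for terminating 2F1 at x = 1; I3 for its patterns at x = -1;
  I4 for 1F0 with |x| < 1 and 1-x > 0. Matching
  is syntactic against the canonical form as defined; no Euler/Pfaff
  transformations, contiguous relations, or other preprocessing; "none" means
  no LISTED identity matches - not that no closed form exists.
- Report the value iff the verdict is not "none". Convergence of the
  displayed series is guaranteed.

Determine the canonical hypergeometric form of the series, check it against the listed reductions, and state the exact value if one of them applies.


Structural cue: from the first term 5/6: the expanded ratio factors over Q; C = 5/6, roots give parameters.
Ratio: r(k) = (1/4) * (k+1/3) (k+4) / [(k+2) (k+1)] - rational in k, leading ratio (1/4); with t_0 = 5/6, classification follows.

At argument 1/4: a 2F1 with upper {1/3, 4}, lower {2}, scaled by C = 5/6. Verdict: none - this 2F1 at x = 1/4 matches no listed pattern, and upper {1/3, 4} holds no stopper.


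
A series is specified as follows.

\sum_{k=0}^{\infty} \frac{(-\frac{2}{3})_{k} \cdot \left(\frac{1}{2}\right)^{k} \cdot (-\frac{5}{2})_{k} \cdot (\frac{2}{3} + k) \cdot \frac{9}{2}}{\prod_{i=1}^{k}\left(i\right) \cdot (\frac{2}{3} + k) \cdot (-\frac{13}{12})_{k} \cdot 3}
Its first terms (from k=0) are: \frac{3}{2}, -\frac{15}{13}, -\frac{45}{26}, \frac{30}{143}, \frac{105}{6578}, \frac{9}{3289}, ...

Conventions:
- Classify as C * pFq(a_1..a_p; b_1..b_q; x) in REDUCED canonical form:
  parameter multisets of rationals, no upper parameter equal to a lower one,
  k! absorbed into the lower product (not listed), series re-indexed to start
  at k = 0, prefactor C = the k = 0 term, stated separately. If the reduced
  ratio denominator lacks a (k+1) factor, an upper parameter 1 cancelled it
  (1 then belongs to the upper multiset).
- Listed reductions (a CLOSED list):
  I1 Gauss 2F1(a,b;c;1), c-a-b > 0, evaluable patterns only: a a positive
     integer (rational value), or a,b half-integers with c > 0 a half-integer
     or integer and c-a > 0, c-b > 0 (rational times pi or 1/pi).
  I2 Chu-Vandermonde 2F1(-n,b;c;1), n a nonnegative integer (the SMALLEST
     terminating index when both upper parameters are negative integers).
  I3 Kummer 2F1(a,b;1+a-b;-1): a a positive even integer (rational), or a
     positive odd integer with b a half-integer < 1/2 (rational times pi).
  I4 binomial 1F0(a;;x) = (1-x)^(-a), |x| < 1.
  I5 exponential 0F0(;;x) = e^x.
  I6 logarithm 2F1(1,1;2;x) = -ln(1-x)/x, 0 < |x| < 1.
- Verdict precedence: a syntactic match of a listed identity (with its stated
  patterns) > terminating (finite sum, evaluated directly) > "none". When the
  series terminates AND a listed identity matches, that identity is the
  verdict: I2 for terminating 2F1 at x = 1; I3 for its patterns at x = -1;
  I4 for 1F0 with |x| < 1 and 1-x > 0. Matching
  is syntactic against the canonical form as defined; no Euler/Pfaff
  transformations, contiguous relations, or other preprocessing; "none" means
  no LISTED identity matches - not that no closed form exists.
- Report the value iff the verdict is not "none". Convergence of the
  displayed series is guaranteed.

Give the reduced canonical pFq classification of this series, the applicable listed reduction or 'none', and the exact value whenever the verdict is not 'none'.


Classification (C = \frac{3}{2}): 2F1 with upper {-\frac{5}{2}, -\frac{2}{3}}, lower {-\frac{13}{12}}, argument x = \frac{1}{2}. Verdict: none. No listed pattern accepts 2F1(-\frac{5}{2}, -\frac{2}{3}; -\frac{13}{12}; \frac{1}{2}).

Structural cue: t_0 = \frac{3}{2} here, and k + 2/3 divides numerator and denominator alike; C = 3/2, x = 1/2 after cancelling.
Consecutive-term ratio: r(k) = \frac{1}{2} * (k-\frac{5}{2}) (k-\frac{2}{3}) / [(k-\frac{13}{12}) (k+1)] - rational in k. x = \frac{1}{2}; t_0 = \frac{3}{2}; negate the roots.


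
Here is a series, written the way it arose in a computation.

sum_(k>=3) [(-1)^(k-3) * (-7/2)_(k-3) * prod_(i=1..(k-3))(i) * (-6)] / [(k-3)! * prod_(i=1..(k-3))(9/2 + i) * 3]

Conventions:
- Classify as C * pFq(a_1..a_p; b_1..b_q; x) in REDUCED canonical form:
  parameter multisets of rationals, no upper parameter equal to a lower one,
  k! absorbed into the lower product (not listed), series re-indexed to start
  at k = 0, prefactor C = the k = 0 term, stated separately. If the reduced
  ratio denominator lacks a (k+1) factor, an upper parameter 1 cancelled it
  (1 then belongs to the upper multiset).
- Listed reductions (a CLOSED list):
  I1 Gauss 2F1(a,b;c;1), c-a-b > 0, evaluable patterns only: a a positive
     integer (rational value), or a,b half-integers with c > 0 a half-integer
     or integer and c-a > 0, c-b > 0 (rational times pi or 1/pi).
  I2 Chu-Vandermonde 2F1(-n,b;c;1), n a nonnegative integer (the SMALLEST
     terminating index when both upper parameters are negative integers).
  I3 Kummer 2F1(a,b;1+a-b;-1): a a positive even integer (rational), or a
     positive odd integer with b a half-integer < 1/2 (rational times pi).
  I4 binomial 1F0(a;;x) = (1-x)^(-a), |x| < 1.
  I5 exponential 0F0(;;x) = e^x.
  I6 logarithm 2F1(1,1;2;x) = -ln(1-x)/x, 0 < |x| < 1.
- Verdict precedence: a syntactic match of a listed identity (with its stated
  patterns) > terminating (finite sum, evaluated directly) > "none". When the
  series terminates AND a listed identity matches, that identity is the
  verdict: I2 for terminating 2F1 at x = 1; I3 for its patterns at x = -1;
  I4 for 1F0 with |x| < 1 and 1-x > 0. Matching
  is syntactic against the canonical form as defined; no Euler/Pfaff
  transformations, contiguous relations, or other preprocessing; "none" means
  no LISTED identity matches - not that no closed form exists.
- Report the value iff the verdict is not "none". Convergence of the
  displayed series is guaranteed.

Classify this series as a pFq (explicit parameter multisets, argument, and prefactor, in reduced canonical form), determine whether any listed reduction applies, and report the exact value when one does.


Prefactor -2, argument -1: 2F1 with upper {-7/2, 1} over lower {11/2}. Verdict: Kummer (I3) fires (x = -1; c = 11/2 equals 1+a-b for upper {-7/2, 1}: listed pattern). Value: (-315/256) * pi.

Key step: t_0 = -2 here, and the running product (C = -2) telescopes to a rising factorial.
Step ratio: r(k) = (-1) * (k-7/2) (k+1) / [(k+11/2) (k+1)] ; factor over Q: parameters, x = (-1), and C = -2.


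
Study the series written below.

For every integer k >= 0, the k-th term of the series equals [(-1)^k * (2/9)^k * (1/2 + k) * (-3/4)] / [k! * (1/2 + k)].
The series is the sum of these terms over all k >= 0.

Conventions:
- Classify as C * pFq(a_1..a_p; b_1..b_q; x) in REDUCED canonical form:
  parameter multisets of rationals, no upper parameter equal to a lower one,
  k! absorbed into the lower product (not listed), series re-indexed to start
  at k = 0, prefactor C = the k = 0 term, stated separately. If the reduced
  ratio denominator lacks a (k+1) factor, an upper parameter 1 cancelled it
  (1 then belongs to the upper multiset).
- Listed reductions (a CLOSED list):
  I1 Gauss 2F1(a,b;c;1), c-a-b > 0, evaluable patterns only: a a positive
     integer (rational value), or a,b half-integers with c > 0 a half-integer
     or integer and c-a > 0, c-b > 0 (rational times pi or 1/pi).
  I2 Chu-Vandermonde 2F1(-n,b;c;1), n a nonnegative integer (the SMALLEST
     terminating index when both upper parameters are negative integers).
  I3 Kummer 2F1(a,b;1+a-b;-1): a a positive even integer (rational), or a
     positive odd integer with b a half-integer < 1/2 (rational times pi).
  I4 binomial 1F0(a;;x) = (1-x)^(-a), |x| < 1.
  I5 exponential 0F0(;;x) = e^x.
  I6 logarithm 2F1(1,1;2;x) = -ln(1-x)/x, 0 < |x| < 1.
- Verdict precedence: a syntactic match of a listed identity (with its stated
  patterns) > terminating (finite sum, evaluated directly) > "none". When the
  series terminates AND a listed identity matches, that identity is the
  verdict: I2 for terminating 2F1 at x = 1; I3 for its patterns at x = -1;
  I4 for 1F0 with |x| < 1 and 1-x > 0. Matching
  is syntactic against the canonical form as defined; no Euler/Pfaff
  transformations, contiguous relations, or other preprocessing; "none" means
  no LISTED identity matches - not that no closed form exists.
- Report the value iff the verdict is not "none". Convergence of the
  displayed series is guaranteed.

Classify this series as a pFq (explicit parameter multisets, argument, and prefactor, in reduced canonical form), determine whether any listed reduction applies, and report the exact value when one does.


Prefactor -3/4, argument -2/9: 0F0 with upper {-} over lower {-}. Verdict: the exponential series (I5) matches (the 0F0 exponential series at x = -2/9). Sum: (-3/4) * e^(-2/9).

First insight: t_0 being -3/4, the (-1)^k factor (C = -3/4) folds into the argument's sign.
Ratio: r(k) = (-2/9) * 1 / [(k+1)] - rational in k, leading ratio (-2/9); with t_0 = -3/4, classification follows.


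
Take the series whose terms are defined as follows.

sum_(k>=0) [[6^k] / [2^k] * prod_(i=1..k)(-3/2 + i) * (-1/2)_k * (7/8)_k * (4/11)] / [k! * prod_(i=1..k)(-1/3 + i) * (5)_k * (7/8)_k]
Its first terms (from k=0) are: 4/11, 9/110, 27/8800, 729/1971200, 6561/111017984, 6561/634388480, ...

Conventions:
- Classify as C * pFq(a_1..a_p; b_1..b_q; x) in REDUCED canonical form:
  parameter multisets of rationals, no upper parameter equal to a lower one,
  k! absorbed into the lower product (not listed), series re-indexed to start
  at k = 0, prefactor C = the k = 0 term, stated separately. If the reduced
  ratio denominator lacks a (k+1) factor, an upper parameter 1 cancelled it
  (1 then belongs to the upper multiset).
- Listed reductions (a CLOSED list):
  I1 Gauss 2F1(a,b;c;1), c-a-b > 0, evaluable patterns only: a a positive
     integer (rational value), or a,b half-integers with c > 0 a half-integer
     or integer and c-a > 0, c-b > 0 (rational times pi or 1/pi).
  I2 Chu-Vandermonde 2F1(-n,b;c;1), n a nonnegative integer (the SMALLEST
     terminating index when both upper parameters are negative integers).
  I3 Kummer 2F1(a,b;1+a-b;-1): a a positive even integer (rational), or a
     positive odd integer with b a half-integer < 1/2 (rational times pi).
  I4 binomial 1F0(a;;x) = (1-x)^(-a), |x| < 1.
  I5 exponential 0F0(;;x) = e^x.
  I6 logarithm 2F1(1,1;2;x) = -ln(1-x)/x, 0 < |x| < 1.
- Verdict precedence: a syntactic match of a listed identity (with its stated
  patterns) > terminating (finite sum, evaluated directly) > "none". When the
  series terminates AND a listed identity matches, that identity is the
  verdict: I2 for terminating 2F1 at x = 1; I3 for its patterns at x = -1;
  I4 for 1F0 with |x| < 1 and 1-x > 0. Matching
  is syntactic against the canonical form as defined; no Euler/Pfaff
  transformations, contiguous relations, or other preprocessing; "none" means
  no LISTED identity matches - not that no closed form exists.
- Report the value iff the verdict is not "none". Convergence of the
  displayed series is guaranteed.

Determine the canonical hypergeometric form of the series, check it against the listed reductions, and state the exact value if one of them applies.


The series (x = 3) is 2F2: upper {-1/2, -1/2}, lower {2/3, 5}, prefactor 4/11. Verdict: none (x = 3): each listed identity misses the multisets {-1/2, -1/2} ; {2/3, 5}.

Structural cue: t_0 being 4/11, the lower running product (C = 4/11) is a rising factorial.
Adjacent-term ratio: r(k) = 3 * (k-1/2) (k-1/2) / [(k+2/3) (k+5) (k+1)] - rational; roots negated = parameters, x = 3, C = 4/11.


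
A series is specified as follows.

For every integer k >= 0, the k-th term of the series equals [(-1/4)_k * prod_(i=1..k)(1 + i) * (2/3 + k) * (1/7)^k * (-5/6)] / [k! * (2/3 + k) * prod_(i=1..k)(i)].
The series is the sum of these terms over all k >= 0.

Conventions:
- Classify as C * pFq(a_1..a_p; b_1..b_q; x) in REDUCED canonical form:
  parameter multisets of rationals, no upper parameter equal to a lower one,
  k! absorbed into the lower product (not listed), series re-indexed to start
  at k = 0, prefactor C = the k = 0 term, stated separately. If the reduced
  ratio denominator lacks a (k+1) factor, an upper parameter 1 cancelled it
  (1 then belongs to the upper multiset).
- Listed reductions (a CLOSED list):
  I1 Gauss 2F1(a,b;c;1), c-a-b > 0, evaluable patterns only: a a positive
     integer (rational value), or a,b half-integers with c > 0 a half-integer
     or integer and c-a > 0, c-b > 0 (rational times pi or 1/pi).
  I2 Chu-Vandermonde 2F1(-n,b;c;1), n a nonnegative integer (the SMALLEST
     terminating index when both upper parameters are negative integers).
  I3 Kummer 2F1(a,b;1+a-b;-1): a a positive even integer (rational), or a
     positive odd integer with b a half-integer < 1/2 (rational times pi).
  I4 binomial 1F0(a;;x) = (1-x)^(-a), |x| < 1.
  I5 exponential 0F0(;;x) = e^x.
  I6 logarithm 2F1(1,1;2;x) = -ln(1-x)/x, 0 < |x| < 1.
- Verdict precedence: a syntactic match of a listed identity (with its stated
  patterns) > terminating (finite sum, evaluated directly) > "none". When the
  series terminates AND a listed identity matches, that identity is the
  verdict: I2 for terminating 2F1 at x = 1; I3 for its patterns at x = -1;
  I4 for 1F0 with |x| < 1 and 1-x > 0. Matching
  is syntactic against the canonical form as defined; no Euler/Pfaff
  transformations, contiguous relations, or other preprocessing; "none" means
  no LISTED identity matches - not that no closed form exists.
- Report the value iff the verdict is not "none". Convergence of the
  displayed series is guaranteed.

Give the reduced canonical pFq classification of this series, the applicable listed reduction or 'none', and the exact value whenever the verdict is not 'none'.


At argument 1/7: a 2F1 with upper {-1/4, 2}, lower {1}, scaled by C = -5/6. Verdict: none - this 2F1 at x = 1/7 matches no listed pattern, and upper {-1/4, 2} holds no stopper.

The tell: x = (1/7) and the lower running product (prefactor -5/6) is a rising factorial.
Step ratio: r(k) = (1/7) * (k-1/4) (k+2) / [(k+1) (k+1)] - poly over poly, x = (1/7) from leading terms; C = -5/6 at k = 0.


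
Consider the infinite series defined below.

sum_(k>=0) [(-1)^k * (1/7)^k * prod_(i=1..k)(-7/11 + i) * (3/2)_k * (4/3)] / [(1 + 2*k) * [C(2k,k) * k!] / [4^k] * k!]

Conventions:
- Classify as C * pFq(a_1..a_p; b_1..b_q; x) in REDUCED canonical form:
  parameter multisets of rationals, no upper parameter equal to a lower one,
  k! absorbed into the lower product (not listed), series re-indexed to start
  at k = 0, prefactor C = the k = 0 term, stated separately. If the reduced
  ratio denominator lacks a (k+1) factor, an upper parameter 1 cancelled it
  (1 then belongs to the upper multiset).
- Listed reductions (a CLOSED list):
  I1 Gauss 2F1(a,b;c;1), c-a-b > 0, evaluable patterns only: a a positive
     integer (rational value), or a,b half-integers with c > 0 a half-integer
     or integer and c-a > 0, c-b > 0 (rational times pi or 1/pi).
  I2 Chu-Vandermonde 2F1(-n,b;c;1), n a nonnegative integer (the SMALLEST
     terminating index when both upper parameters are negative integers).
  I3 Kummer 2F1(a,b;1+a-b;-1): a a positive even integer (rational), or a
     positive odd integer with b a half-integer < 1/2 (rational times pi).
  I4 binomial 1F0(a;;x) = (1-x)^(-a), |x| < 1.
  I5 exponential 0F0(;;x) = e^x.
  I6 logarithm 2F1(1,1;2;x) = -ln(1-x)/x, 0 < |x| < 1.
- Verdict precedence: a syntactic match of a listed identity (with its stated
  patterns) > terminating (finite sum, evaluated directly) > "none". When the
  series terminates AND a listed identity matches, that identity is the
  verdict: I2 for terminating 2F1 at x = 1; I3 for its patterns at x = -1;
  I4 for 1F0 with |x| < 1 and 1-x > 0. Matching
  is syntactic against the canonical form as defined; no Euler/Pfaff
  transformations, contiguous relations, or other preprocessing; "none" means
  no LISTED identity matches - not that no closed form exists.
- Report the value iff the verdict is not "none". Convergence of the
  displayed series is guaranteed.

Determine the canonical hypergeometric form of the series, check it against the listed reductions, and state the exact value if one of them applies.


Classification (C = 4/3): 1F0 with upper {4/11}, lower {-}, argument x = -1/7. Verdict: binomial (I4) fires (the 1F0 binomial series: exponent -4/11, x = -1/7). Exact value: (4/3) * (8/7)^(-4/11).

Structural cue: with t_0 = 4/3, the running product (prefactor 4/3) telescopes to a rising factorial.
Step ratio: r(k) = (-1/7) * (k+4/11) / [(k+1)] - rational; roots negated = parameters, x = (-1/7), C = 4/3.


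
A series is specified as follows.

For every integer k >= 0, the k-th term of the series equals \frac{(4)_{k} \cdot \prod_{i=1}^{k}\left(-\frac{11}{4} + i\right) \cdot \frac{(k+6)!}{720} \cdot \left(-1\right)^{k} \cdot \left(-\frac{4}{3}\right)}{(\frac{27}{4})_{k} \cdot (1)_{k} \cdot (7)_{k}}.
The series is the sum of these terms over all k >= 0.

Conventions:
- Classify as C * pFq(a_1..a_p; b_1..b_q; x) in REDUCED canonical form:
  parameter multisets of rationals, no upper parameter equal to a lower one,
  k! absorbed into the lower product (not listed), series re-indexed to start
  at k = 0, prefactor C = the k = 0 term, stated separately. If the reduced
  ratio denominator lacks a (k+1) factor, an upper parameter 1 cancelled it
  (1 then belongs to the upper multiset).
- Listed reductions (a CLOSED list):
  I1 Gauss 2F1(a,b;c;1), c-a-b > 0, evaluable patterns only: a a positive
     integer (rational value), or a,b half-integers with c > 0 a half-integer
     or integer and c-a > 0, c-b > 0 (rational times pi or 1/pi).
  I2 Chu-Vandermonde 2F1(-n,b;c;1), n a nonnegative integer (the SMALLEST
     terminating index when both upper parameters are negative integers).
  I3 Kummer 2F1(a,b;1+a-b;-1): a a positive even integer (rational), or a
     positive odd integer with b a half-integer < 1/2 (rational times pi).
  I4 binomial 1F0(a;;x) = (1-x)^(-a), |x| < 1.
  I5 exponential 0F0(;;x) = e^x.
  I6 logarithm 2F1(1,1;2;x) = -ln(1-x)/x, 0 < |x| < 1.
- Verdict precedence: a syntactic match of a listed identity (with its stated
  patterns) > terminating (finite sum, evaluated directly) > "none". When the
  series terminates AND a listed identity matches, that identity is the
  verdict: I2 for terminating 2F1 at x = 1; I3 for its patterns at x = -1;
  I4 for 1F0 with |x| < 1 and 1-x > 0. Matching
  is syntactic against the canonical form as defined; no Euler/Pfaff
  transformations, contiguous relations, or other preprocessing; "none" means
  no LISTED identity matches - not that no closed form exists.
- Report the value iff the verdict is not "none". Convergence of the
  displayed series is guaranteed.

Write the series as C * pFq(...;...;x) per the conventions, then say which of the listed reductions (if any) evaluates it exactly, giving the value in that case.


Prefactor -\frac{4}{3}, argument -1: 2F1 with upper {-\frac{7}{4}, 4} over lower {\frac{27}{4}}. Verdict (x = -1): Kummer (I3) applies (x = -1; c = \frac{27}{4} equals 1+a-b for upper {-\frac{7}{4}, 4}: listed pattern). Hence: -\frac{437}{144}.

Key observation: t_0 = -\frac{4}{3} here, and the parameter 7 appears in both the upper and lower lists and cancels.
Ratio: r(k) = -1 * (k-\frac{7}{4}) (k+4) / [(k+\frac{27}{4}) (k+1)] - rational; roots negated = parameters, x = -1, C = -\frac{4}{3}.


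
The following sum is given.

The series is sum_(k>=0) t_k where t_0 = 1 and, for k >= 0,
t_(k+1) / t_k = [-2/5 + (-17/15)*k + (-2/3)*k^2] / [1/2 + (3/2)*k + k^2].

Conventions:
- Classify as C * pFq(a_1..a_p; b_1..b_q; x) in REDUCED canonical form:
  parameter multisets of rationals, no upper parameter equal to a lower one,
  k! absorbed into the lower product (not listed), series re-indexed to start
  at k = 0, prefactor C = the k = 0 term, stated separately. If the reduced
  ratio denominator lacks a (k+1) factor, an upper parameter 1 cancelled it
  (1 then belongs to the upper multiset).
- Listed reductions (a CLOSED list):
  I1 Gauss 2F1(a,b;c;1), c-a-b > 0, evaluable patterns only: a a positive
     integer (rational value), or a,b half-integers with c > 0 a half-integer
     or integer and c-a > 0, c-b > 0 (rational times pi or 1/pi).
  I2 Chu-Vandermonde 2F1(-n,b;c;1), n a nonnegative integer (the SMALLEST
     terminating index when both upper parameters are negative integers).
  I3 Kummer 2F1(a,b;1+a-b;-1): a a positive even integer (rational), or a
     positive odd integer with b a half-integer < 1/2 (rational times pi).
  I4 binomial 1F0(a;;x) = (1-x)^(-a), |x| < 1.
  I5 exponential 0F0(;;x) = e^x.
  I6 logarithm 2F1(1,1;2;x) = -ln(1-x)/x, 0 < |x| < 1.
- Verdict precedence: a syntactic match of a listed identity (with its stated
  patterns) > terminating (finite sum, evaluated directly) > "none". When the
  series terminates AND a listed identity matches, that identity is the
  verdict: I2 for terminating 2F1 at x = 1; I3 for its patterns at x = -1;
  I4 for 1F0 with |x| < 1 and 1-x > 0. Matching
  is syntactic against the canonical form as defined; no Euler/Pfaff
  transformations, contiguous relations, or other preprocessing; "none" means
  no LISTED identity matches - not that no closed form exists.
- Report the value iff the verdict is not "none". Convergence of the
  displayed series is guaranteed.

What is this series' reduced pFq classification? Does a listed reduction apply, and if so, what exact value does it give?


This is 1 * 1F0(6/5; -; -2/3) in reduced canonical form. Verdict: the I4 binomial reduction fires (the 1F0 binomial series: exponent -6/5, x = -2/3). Its exact value is (5/3)^(-6/5).

Structural cue: with t_0 = 1, the ratio is unreduced: k + 1/2 divides both sides (C = 1, x = -2/3).
Term ratio: r(k) = (-2/3) * (k+6/5) / [(k+1)] - poly over poly, x = (-2/3) from leading terms; C = 1 at k = 0.


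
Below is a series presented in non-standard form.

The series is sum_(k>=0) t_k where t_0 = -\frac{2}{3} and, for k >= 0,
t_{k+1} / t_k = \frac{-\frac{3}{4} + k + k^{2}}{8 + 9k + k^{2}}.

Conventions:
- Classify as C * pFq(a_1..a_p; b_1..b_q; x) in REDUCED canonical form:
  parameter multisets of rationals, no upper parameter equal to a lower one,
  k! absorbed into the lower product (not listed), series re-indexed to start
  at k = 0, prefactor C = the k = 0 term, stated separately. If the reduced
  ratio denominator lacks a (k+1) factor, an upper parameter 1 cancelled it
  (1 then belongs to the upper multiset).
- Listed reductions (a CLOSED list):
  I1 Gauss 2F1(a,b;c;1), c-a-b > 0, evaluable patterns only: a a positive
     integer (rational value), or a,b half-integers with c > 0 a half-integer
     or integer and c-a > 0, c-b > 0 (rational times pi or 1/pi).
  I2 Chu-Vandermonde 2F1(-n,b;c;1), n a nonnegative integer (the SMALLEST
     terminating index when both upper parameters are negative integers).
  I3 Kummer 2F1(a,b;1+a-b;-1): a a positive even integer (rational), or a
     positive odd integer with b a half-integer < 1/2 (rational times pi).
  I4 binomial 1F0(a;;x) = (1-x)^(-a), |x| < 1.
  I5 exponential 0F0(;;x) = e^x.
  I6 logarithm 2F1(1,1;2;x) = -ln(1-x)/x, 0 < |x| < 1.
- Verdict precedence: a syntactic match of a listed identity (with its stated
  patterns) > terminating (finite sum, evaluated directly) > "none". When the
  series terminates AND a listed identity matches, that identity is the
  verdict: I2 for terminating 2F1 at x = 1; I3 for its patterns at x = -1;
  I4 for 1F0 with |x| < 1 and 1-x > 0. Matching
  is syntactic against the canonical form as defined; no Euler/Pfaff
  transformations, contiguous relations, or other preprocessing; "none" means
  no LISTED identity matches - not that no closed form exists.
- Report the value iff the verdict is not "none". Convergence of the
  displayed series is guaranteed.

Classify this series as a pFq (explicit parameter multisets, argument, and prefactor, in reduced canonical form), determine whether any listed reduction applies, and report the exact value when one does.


This is -\frac{2}{3} * 2F1(-\frac{1}{2}, \frac{3}{2}; 8; 1) in reduced canonical form. Verdict: this is Gauss (I1, half-integer pattern) (x = 1; upper {-\frac{1}{2}, \frac{3}{2}} half-integers, c = 8 in the evaluable pattern). Its exact value is \left(-\frac{8388608}{4459455}\right) / \pi.

The tell: x = 1 and factor the ratio over Q (prefactor -2/3): negated roots = parameters.
Consecutive-term ratio: r(k) = 1 * (k-\frac{1}{2}) (k+\frac{3}{2}) / [(k+8) (k+1)] ; factor over Q: parameters, x = 1, and C = -\frac{2}{3}.


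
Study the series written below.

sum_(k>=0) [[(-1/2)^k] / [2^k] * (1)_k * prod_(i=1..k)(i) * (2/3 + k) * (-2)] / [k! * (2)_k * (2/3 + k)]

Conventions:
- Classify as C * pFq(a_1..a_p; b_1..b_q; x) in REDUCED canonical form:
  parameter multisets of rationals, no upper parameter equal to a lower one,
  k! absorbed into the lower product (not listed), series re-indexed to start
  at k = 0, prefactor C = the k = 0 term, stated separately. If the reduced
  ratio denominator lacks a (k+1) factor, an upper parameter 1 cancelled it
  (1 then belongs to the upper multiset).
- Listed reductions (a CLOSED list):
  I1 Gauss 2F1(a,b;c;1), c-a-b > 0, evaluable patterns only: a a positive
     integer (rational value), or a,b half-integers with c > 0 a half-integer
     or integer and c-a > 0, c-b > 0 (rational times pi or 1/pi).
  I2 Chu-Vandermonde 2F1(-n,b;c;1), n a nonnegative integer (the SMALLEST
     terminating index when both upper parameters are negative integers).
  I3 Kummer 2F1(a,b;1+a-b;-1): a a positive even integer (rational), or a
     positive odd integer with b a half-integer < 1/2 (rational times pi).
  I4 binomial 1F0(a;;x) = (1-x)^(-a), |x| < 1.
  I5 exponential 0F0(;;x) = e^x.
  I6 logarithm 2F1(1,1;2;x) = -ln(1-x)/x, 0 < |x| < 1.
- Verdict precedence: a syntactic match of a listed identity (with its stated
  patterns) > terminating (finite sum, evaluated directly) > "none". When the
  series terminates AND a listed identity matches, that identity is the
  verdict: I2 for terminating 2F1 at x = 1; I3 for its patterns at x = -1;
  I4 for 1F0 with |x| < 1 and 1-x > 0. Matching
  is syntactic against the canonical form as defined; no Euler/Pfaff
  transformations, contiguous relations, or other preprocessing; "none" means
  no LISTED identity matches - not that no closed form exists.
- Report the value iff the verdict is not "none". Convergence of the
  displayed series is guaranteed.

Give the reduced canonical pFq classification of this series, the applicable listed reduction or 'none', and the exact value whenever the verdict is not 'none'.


Key step: from the first term -2: the running product (C = -2) telescopes to a rising factorial.
Adjacent-term ratio: r(k) = (-1/4) * (k+1) (k+1) / [(k+2) (k+1)] ; factor over Q: parameters, x = (-1/4), and C = -2.

Reduced: x = -1/4, 2F1, upper = {1, 1}, lower = {2}, C = -2. Verdict: the I6 logarithm reduction matches (the logarithm: parameters (1,1;2), x = -1/4). Exact value: (-8) * ln(5/4).


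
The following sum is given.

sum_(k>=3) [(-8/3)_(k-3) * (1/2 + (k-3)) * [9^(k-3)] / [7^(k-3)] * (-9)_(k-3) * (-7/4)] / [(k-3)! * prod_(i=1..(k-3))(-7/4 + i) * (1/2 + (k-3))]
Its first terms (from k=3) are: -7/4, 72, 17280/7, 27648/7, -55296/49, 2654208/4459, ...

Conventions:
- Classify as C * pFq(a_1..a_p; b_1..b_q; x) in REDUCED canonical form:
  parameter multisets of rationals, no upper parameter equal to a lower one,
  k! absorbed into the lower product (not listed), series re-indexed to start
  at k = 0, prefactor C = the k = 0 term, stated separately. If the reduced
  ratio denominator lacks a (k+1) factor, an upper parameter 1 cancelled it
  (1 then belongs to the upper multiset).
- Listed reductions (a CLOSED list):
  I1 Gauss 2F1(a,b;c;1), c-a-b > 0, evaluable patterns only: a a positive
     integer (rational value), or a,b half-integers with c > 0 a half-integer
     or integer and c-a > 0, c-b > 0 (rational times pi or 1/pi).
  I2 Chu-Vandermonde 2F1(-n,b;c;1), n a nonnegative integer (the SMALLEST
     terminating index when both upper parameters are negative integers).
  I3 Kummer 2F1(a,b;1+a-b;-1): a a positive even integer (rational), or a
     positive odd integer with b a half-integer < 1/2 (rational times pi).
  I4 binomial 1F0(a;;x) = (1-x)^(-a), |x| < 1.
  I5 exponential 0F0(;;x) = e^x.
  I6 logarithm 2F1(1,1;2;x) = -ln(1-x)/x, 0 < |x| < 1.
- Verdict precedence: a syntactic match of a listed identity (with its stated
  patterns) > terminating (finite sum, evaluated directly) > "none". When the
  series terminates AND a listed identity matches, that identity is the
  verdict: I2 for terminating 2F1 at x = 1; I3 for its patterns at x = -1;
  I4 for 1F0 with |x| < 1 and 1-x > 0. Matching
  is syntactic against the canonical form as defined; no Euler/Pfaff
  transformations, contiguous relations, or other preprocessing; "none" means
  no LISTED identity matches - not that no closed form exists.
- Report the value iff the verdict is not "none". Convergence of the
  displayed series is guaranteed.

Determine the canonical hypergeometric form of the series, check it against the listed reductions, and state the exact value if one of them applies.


The series (x = 9/7) is 2F1: upper {-9, -8/3}, lower {-3/4}, prefactor -7/4. Verdict: terminating. With -9 upstairs the series is a 10-term polynomial sum; evaluated term by term. Hence: 850308777794465/147786438436.

Structural cue: from the first term -7/4: the lower running product (C = -7/4) is a rising factorial.
Ratio: r(k) = (9/7) * (k-9) (k-8/3) / [(k-3/4) (k+1)] - rational in k. x = (9/7); t_0 = -7/4; negate the roots.


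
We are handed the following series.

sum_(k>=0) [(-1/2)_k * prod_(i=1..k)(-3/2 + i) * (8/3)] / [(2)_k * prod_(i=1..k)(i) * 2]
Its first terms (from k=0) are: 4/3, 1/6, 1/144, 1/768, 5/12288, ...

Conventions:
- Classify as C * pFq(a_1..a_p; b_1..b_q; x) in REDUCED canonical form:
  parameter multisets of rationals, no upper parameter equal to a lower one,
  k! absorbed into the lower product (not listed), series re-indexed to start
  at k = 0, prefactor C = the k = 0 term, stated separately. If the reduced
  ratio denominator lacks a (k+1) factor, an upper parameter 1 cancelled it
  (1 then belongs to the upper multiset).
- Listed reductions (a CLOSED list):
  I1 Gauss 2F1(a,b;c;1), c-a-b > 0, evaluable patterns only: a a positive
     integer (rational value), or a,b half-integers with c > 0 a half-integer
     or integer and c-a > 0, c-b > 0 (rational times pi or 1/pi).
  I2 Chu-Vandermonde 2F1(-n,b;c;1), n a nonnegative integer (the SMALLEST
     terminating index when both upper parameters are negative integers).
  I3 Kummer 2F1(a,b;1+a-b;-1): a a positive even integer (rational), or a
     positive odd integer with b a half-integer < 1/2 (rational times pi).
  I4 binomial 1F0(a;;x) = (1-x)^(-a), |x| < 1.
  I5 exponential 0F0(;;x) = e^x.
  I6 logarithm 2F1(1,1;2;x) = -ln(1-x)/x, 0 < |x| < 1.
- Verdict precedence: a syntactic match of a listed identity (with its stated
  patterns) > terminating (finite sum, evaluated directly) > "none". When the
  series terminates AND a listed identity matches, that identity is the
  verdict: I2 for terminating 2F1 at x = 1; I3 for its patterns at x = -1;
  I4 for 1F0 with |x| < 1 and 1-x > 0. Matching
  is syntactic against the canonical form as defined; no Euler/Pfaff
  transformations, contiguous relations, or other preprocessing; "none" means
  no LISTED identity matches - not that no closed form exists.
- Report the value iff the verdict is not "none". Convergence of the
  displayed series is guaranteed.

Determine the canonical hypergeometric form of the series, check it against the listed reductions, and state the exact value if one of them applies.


x = 1 here; the reduced form reads 2F1, upper {-1/2, -1/2}, lower {2}, C = 4/3. Verdict: Gauss (I1, half-integer pattern) matches (x = 1; upper {-1/2, -1/2} half-integers, c = 2 in the evaluable pattern). Its exact value is (128/27) / pi.

First insight: with t_0 = 4/3, the running product (C = 4/3, x = 1) telescopes to a rising factorial.
Term ratio: r(k) = 1 * (k-1/2) (k-1/2) / [(k+2) (k+1)] - poly over poly, x = 1 from leading terms; C = 4/3 at k = 0.


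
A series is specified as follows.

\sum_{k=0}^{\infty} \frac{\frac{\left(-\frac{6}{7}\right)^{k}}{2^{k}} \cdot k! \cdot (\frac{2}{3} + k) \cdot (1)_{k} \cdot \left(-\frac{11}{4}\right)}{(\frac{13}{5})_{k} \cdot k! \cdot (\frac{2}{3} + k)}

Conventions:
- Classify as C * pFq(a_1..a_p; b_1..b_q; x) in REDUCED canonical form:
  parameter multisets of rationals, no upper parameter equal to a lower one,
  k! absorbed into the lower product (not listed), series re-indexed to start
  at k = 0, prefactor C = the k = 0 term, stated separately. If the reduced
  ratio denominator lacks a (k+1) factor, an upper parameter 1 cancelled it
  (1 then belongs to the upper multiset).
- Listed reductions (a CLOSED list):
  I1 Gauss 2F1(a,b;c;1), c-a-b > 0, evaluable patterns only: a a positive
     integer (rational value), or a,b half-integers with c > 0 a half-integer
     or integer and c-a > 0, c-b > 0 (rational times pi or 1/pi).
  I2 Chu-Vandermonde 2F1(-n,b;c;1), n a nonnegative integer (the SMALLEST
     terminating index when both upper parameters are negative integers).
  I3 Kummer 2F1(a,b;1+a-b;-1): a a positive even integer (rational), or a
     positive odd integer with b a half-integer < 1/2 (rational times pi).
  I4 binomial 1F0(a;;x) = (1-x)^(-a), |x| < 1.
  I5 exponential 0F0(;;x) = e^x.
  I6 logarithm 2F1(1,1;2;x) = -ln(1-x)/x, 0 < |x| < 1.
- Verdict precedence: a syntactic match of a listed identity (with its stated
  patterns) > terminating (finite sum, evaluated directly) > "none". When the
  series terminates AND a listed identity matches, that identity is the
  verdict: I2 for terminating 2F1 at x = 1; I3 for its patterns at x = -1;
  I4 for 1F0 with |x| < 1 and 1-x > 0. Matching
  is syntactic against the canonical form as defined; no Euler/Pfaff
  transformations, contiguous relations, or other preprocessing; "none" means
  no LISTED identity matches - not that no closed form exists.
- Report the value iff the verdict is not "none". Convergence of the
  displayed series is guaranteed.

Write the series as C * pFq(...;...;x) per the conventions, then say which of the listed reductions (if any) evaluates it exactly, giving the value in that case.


x = -\frac{3}{7} here; the reduced form reads 2F1, upper {1, 1}, lower {\frac{13}{5}}, C = -\frac{11}{4}. Verdict: none - this 2F1 at x = -\frac{3}{7} matches no listed pattern, and upper {1, 1} holds no stopper.

Key observation: x = -\frac{3}{7} and k + 2/3 divides numerator and denominator alike; prefactor -11/4 after cancelling.
Ratio: r(k) = -\frac{3}{7} * (k+1) (k+1) / [(k+\frac{13}{5}) (k+1)] - rational; roots negated = parameters, x = -\frac{3}{7}, C = -\frac{11}{4}.
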